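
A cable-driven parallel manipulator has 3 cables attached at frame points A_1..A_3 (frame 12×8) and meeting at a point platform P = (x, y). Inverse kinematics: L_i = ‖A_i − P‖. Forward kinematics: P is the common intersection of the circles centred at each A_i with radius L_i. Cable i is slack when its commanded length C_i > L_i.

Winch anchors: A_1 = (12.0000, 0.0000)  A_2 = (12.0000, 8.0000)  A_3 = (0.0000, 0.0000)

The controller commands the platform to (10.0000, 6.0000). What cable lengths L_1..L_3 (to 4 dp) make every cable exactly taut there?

(6.3246, 2.8284, 11.6619)

L_1 = √((12.0000−10.0000)² + (0.0000−6.0000)²) = 6.3246
L_2 = √((12.0000−10.0000)² + (8.0000−6.0000)²) = 2.8284
L_3 = √((0.0000−10.0000)² + (0.0000−6.0000)²) = 11.6619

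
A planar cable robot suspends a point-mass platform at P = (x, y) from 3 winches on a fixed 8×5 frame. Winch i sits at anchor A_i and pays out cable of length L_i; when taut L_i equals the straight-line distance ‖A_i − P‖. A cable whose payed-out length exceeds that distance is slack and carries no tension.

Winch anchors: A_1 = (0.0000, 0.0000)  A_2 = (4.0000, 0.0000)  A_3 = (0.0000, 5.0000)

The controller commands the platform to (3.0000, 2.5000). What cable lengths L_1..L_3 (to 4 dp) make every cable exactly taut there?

L_1: Δ = A_1−P = (-3.0000, -2.5000) → ‖Δ‖ = √15.2500 = 3.9051
L_2: Δ = A_2−P = (1.0000, -2.5000) → ‖Δ‖ = √7.2500 = 2.6926
L_3: Δ = A_3−P = (-3.0000, 2.5000) → ‖Δ‖ = √15.2500 = 3.9051

(3.9051, 2.6926, 3.9051)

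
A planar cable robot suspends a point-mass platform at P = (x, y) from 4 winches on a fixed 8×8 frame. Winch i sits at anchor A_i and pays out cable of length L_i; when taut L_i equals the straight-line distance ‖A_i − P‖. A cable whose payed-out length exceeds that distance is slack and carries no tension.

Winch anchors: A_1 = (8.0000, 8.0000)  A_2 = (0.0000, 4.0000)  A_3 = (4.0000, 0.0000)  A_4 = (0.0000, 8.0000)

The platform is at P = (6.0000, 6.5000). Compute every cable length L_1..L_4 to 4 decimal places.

(2.5000, 6.5000, 6.8007, 6.1847)

L_1 = √((8.0000−6.0000)² + (8.0000−6.5000)²) = 2.5000
L_2 = √((0.0000−6.0000)² + (4.0000−6.5000)²) = 6.5000
L_3 = √((4.0000−6.0000)² + (0.0000−6.5000)²) = 6.8007
L_4 = √((0.0000−6.0000)² + (8.0000−6.5000)²) = 6.1847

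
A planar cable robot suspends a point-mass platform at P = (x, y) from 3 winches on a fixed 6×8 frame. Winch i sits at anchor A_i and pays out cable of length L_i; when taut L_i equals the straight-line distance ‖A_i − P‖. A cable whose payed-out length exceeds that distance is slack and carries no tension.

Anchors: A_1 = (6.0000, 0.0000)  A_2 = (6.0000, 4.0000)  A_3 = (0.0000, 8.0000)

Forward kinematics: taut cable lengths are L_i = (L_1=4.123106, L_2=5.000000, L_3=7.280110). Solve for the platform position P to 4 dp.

each cable: (A_i−P)·(A_i−P) = L_i²; let c_i = ‖A_i‖²−L_i²
c_1 = 36.0000+0.0000−17.0000 = 19.0000
row 1: 0.0000x − 8.0000y = -8.0000  (c_2=27.0000)
row 2: 12.0000x − 16.0000y = 8.0000  (c_3=11.0000)
Cramer on rows 1–2 → x = 2.0000, y = 1.0000

(2.0000, 1.0000)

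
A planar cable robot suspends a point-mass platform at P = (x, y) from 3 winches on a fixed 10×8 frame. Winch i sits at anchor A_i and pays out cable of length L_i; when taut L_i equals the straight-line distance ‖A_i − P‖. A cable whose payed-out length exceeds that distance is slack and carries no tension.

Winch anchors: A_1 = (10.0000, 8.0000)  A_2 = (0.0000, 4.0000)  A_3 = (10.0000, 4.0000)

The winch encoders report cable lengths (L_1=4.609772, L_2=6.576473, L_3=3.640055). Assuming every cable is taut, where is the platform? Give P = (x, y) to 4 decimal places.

each cable: (A_i−P)·(A_i−P) = L_i²; let k_i = ‖A_i‖²−L_i²
k_1 = 100.0000+64.0000−21.2500 = 142.7500
row 1: 20.0000x + 8.0000y = 170.0000  (k_2=-27.2500)
row 2: 0.0000x + 8.0000y = 40.0000  (k_3=102.7500)
Cramer on rows 1–2 → x = 6.5000, y = 5.0000

(6.5000, 5.0000)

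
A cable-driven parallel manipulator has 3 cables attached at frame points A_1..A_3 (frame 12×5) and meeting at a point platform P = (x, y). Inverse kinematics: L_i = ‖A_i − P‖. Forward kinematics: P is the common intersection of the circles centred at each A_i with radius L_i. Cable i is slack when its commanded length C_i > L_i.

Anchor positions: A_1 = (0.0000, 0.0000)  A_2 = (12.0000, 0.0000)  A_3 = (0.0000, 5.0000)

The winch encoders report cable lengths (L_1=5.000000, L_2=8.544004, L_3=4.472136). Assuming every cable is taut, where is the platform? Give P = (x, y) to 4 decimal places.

(4.0000, 3.0000)

expand ‖A_i−P‖²=L_i² and subtract eq 1 (k_i ≔ ‖A_i‖²−L_i²)
k_1 = 0.0000+0.0000−25.0000 = -25.0000
eq1−eq2 → [-24.0000  0.0000]·P = -96.0000
eq1−eq3 → [0.0000  -10.0000]·P = -30.0000
2×2 solve → P = (4.0000, 3.0000)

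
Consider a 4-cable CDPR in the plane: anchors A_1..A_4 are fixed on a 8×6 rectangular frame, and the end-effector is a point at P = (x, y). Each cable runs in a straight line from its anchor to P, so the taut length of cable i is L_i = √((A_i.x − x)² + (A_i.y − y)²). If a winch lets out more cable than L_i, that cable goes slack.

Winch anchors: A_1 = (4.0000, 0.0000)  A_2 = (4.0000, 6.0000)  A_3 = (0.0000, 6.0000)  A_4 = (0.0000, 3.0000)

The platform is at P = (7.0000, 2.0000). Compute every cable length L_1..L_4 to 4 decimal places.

(3.6056, 5.0000, 8.0623, 7.0711)

cable 1: Δx=-3.0000, Δy=-2.0000; L_1 = √(Δx²+Δy²) = 3.6056
cable 2: Δx=-3.0000, Δy=4.0000; L_2 = √(Δx²+Δy²) = 5.0000
cable 3: Δx=-7.0000, Δy=4.0000; L_3 = √(Δx²+Δy²) = 8.0623
cable 4: Δx=-7.0000, Δy=1.0000; L_4 = √(Δx²+Δy²) = 7.0711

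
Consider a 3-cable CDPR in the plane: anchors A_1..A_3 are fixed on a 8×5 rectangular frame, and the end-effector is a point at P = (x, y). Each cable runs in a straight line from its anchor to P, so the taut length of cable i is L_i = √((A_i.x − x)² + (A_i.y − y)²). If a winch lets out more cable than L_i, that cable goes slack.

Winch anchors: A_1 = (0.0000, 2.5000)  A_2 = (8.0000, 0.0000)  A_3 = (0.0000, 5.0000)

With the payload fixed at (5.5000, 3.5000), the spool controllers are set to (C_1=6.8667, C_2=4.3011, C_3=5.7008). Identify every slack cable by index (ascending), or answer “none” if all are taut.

1

i=1: geometric 5.5902 vs commanded 6.8667 ⇒ slack
i=2: geometric 4.3012 vs commanded 4.3011 ⇒ taut
i=3: geometric 5.7009 vs commanded 5.7008 ⇒ taut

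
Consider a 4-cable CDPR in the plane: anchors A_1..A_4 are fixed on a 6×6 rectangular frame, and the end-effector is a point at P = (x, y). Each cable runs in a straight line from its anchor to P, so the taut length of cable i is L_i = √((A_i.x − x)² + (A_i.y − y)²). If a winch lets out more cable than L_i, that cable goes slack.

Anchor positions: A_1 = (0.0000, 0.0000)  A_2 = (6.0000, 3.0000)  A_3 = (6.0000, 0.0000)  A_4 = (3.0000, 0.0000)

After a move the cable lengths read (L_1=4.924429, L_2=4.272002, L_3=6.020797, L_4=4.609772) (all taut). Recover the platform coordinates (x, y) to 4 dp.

each cable: (A_i−P)·(A_i−P) = L_i²; let k_i = ‖A_i‖²−L_i²
k_1 = 0.0000+0.0000−24.2500 = -24.2500
row 1: -12.0000x − 6.0000y = -51.0000  (k_2=26.7500)
row 2: -12.0000x + 0.0000y = -24.0000  (k_3=-0.2500)
row 3: -6.0000x + 0.0000y = -12.0000  (k_4=-12.2500)
Cramer on rows 1–2 → x = 2.0000, y = 4.5000
check cable 4: ‖A_4−P‖² = 21.2500 ≈ L_4² = 21.2500 ✓

(2.0000, 4.5000)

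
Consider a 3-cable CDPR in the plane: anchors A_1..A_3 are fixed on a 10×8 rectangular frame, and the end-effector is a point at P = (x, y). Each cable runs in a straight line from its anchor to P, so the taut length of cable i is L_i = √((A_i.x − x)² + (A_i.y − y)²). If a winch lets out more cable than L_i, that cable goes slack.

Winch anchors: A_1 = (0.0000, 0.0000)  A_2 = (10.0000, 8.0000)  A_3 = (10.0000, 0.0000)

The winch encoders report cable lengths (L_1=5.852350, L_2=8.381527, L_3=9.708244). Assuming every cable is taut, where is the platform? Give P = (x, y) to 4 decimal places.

(2.0000, 5.5000)

circle eqns → linear via eq_j − eq_1; set k_j = A_j·A_j − L_j²
k_1 = 0.0000+0.0000−34.2500 = -34.2500
-20.0000·x − 16.0000·y = k_1−k_2 = -128.0000
-20.0000·x + 0.0000·y = k_1−k_3 = -40.0000
solve first two rows → x=2.0000, y=5.5000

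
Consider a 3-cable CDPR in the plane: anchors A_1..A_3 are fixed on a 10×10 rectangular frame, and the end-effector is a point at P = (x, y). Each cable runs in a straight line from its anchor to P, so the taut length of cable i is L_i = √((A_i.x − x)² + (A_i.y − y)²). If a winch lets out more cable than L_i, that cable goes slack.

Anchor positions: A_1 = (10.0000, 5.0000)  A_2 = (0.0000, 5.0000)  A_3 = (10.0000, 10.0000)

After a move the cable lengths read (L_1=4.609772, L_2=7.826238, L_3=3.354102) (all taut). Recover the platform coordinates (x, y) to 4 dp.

circle eqns → linear via eq_j − eq_1; set q_j = A_j·A_j − L_j²
q_1 = 100.0000+25.0000−21.2500 = 103.7500
20.0000·x + 0.0000·y = q_1−q_2 = 140.0000
0.0000·x − 10.0000·y = q_1−q_3 = -85.0000
solve first two rows → x=7.0000, y=8.5000

(7.0000, 8.5000)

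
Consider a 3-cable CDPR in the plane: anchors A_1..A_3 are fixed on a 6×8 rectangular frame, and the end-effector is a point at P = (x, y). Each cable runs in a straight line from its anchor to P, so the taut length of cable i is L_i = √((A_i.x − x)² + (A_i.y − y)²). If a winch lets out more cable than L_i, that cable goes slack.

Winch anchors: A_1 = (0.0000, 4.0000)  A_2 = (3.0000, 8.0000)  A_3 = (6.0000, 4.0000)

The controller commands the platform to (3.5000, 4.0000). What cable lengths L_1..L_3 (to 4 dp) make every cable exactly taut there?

(3.5000, 4.0311, 2.5000)

L_1: Δ = A_1−P = (-3.5000, 0.0000) → ‖Δ‖ = √12.2500 = 3.5000
L_2: Δ = A_2−P = (-0.5000, 4.0000) → ‖Δ‖ = √16.2500 = 4.0311
L_3: Δ = A_3−P = (2.5000, 0.0000) → ‖Δ‖ = √6.2500 = 2.5000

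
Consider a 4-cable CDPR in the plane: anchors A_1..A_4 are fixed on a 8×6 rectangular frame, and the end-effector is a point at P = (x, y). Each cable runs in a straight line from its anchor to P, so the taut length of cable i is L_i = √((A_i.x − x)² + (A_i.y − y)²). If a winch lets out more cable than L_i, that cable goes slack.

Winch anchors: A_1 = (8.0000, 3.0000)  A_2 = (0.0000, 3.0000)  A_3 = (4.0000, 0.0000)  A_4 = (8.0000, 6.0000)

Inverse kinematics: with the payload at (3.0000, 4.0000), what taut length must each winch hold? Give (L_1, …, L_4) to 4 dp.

L_1 = √((8.0000−3.0000)² + (3.0000−4.0000)²) = 5.0990
L_2 = √((0.0000−3.0000)² + (3.0000−4.0000)²) = 3.1623
L_3 = √((4.0000−3.0000)² + (0.0000−4.0000)²) = 4.1231
L_4 = √((8.0000−3.0000)² + (6.0000−4.0000)²) = 5.3852

(5.0990, 3.1623, 4.1231, 5.3852)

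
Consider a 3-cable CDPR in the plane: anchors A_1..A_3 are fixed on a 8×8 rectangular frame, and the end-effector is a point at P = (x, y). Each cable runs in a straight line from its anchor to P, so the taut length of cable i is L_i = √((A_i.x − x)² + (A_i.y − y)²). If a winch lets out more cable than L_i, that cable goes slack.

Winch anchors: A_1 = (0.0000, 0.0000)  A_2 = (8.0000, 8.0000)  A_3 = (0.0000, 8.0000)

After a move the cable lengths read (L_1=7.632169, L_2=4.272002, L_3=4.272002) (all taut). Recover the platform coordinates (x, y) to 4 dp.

(4.0000, 6.5000)

circle eqns → linear via eq_j − eq_1; set k_j = A_j·A_j − L_j²
k_1 = 0.0000+0.0000−58.2500 = -58.2500
-16.0000·x − 16.0000·y = k_1−k_2 = -168.0000
0.0000·x − 16.0000·y = k_1−k_3 = -104.0000
solve first two rows → x=4.0000, y=6.5000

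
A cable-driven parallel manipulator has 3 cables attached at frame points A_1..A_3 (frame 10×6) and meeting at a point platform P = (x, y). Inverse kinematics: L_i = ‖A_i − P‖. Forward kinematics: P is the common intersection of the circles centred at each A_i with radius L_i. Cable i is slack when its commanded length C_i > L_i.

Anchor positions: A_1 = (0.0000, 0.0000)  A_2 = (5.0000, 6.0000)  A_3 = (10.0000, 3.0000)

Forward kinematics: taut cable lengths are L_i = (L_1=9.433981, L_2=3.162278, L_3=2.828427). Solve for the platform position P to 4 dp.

each cable: (A_i−P)·(A_i−P) = L_i²; let c_i = ‖A_i‖²−L_i²
c_1 = 0.0000+0.0000−89.0000 = -89.0000
row 1: -10.0000x − 12.0000y = -140.0000  (c_2=51.0000)
row 2: -20.0000x − 6.0000y = -190.0000  (c_3=101.0000)
Cramer on rows 1–2 → x = 8.0000, y = 5.0000

(8.0000, 5.0000)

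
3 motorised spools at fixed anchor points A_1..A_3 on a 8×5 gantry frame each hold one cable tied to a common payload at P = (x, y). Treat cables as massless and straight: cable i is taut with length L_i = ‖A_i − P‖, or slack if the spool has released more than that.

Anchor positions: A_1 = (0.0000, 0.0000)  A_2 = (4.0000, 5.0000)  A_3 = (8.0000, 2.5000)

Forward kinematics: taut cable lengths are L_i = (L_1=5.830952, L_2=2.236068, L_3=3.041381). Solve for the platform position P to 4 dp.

circle eqns → linear via eq_j − eq_1; set k_j = A_j·A_j − L_j²
k_1 = 0.0000+0.0000−34.0000 = -34.0000
-8.0000·x − 10.0000·y = k_1−k_2 = -70.0000
-16.0000·x − 5.0000·y = k_1−k_3 = -95.0000
solve first two rows → x=5.0000, y=3.0000

(5.0000, 3.0000)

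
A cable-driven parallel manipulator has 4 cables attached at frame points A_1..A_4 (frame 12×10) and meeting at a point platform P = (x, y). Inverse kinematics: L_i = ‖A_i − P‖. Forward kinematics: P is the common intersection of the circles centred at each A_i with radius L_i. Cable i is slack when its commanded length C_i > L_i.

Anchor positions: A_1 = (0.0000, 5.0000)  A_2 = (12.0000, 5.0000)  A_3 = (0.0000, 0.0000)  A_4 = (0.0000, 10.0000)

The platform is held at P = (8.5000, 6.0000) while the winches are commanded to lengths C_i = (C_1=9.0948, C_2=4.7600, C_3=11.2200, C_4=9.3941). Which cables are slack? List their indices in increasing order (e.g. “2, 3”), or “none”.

1, 2, 3

cable 1: √((-8.5000)²+(-1.0000)²)=8.5586, C_1=9.0948: slack
cable 2: √((3.5000)²+(-1.0000)²)=3.6401, C_2=4.7600: slack
cable 3: √((-8.5000)²+(-6.0000)²)=10.4043, C_3=11.2200: slack
cable 4: √((-8.5000)²+(4.0000)²)=9.3941, C_4=9.3941: taut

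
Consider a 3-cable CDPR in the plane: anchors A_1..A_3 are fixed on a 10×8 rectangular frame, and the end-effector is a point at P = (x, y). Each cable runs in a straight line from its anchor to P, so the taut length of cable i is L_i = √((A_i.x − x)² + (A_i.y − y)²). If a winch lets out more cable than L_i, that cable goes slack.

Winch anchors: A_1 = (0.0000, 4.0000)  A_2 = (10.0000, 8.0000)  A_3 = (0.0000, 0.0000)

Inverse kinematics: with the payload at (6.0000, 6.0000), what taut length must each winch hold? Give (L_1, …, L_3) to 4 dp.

(6.3246, 4.4721, 8.4853)

L_1 = √((0.0000−6.0000)² + (4.0000−6.0000)²) = 6.3246
L_2 = √((10.0000−6.0000)² + (8.0000−6.0000)²) = 4.4721
L_3 = √((0.0000−6.0000)² + (0.0000−6.0000)²) = 8.4853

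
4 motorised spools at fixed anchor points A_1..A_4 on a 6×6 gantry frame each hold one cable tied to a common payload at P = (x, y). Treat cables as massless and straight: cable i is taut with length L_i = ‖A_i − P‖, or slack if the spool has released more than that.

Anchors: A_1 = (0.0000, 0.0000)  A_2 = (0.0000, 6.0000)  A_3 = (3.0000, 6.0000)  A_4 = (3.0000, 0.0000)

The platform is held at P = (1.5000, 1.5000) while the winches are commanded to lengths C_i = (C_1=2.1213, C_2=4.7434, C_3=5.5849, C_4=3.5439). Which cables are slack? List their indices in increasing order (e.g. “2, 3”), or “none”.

3, 4

i=1: geometric 2.1213 vs commanded 2.1213 ⇒ taut
i=2: geometric 4.7434 vs commanded 4.7434 ⇒ taut
i=3: geometric 4.7434 vs commanded 5.5849 ⇒ slack
i=4: geometric 2.1213 vs commanded 3.5439 ⇒ slack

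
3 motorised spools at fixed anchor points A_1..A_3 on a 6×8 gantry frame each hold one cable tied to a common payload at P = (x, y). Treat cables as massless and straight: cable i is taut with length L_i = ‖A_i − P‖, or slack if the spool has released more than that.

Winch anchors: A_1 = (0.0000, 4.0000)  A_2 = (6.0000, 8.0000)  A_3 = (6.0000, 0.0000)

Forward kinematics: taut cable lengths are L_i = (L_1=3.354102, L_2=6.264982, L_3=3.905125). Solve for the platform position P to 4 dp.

circle eqns → linear via eq_j − eq_1; set q_j = A_j·A_j − L_j²
q_1 = 0.0000+16.0000−11.2500 = 4.7500
-12.0000·x − 8.0000·y = q_1−q_2 = -56.0000
-12.0000·x + 8.0000·y = q_1−q_3 = -16.0000
solve first two rows → x=3.0000, y=2.5000

(3.0000, 2.5000)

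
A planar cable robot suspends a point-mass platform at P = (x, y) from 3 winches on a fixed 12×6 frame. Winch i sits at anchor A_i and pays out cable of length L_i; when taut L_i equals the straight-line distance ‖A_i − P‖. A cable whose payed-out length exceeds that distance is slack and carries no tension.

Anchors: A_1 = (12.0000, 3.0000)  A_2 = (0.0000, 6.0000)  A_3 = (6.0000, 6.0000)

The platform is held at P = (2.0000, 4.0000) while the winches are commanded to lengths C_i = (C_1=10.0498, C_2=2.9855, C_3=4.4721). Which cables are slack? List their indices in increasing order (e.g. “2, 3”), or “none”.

i=1: geometric 10.0499 vs commanded 10.0498 ⇒ taut
i=2: geometric 2.8284 vs commanded 2.9855 ⇒ slack
i=3: geometric 4.4721 vs commanded 4.4721 ⇒ taut

2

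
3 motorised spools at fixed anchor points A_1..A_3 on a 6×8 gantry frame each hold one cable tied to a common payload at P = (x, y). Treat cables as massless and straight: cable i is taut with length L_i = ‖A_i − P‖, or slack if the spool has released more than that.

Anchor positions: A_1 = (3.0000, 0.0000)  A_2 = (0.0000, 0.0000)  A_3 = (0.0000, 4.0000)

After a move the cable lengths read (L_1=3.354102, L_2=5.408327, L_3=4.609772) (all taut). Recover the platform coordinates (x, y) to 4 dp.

expand ‖A_i−P‖²=L_i² and subtract eq 1 (c_i ≔ ‖A_i‖²−L_i²)
c_1 = 9.0000+0.0000−11.2500 = -2.2500
eq1−eq2 → [6.0000  0.0000]·P = 27.0000
eq1−eq3 → [6.0000  -8.0000]·P = 3.0000
2×2 solve → P = (4.5000, 3.0000)

(4.5000, 3.0000)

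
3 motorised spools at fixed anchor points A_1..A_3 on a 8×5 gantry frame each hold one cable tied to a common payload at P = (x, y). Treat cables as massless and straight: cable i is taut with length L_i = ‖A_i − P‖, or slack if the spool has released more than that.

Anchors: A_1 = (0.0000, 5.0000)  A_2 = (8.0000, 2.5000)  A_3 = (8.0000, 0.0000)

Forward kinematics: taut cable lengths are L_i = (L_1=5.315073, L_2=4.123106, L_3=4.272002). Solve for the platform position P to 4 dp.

(4.0000, 1.5000)

circle eqns → linear via eq_j − eq_1; set q_j = A_j·A_j − L_j²
q_1 = 0.0000+25.0000−28.2500 = -3.2500
-16.0000·x + 5.0000·y = q_1−q_2 = -56.5000
-16.0000·x + 10.0000·y = q_1−q_3 = -49.0000
solve first two rows → x=4.0000, y=1.5000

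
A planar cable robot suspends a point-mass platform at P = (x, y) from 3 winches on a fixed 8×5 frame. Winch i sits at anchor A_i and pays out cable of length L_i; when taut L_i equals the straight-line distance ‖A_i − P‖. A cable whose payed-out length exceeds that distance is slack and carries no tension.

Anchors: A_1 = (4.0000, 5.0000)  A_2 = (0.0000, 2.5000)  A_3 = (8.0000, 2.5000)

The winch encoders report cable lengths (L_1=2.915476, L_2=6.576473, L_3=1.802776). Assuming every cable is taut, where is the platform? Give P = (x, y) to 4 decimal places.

circle eqns → linear via eq_j − eq_1; set c_j = A_j·A_j − L_j²
c_1 = 16.0000+25.0000−8.5000 = 32.5000
8.0000·x + 5.0000·y = c_1−c_2 = 69.5000
-8.0000·x + 5.0000·y = c_1−c_3 = -34.5000
solve first two rows → x=6.5000, y=3.5000

(6.5000, 3.5000)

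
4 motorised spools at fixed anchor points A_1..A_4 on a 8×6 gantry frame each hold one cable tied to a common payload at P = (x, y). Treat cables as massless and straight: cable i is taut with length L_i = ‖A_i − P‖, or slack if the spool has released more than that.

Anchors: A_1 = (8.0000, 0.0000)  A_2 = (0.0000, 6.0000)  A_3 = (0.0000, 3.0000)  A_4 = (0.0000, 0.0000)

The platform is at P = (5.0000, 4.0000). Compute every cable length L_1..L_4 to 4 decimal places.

L_1 = √((8.0000−5.0000)² + (0.0000−4.0000)²) = 5.0000
L_2 = √((0.0000−5.0000)² + (6.0000−4.0000)²) = 5.3852
L_3 = √((0.0000−5.0000)² + (3.0000−4.0000)²) = 5.0990
L_4 = √((0.0000−5.0000)² + (0.0000−4.0000)²) = 6.4031

(5.0000, 5.3852, 5.0990, 6.4031)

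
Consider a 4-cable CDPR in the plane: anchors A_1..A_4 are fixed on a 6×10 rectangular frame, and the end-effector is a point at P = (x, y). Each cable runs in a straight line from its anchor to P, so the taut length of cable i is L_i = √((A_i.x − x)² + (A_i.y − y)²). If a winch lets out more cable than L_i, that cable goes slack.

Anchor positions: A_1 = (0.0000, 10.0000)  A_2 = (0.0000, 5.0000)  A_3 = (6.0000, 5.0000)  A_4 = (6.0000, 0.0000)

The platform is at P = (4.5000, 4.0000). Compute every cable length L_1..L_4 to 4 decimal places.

(7.5000, 4.6098, 1.8028, 4.2720)

L_1: Δ = A_1−P = (-4.5000, 6.0000) → ‖Δ‖ = √56.2500 = 7.5000
L_2: Δ = A_2−P = (-4.5000, 1.0000) → ‖Δ‖ = √21.2500 = 4.6098
L_3: Δ = A_3−P = (1.5000, 1.0000) → ‖Δ‖ = √3.2500 = 1.8028
L_4: Δ = A_4−P = (1.5000, -4.0000) → ‖Δ‖ = √18.2500 = 4.2720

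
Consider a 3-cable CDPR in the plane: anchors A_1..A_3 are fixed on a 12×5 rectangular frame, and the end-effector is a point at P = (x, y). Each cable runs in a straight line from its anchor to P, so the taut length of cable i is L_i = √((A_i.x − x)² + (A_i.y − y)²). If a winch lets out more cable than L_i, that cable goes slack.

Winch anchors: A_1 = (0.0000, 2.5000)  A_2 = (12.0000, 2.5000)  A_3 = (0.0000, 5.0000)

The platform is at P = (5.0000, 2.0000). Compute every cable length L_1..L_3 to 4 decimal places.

(5.0249, 7.0178, 5.8310)

L_1: Δ = A_1−P = (-5.0000, 0.5000) → ‖Δ‖ = √25.2500 = 5.0249
L_2: Δ = A_2−P = (7.0000, 0.5000) → ‖Δ‖ = √49.2500 = 7.0178
L_3: Δ = A_3−P = (-5.0000, 3.0000) → ‖Δ‖ = √34.0000 = 5.8310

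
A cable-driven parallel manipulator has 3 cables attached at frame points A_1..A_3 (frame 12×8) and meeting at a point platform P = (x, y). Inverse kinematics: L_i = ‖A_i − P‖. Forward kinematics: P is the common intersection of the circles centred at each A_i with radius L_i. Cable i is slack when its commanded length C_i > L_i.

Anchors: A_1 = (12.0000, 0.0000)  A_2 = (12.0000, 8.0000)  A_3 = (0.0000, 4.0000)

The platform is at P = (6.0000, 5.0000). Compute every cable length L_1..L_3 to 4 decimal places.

L_1 = √((12.0000−6.0000)² + (0.0000−5.0000)²) = 7.8102
L_2 = √((12.0000−6.0000)² + (8.0000−5.0000)²) = 6.7082
L_3 = √((0.0000−6.0000)² + (4.0000−5.0000)²) = 6.0828

(7.8102, 6.7082, 6.0828)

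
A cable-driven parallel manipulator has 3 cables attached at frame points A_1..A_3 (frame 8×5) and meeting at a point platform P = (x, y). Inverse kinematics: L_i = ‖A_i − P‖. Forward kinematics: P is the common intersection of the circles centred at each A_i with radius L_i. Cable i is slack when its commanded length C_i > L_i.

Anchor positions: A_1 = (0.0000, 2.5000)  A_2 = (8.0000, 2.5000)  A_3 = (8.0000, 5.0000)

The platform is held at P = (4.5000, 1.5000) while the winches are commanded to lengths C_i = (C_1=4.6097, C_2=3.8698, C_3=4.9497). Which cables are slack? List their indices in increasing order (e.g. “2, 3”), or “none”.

2

cable 1: √((-4.5000)²+(1.0000)²)=4.6098, C_1=4.6097: taut
cable 2: √((3.5000)²+(1.0000)²)=3.6401, C_2=3.8698: slack
cable 3: √((3.5000)²+(3.5000)²)=4.9497, C_3=4.9497: taut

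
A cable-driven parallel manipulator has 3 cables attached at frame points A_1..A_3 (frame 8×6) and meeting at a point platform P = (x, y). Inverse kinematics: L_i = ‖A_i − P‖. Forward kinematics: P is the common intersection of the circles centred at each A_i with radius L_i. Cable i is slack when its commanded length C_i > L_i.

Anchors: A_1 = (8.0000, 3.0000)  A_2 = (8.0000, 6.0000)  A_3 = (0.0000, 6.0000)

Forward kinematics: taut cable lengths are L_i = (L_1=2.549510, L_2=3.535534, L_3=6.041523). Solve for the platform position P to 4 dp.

expand ‖A_i−P‖²=L_i² and subtract eq 1 (k_i ≔ ‖A_i‖²−L_i²)
k_1 = 64.0000+9.0000−6.5000 = 66.5000
eq1−eq2 → [0.0000  -6.0000]·P = -21.0000
eq1−eq3 → [16.0000  -6.0000]·P = 67.0000
2×2 solve → P = (5.5000, 3.5000)

(5.5000, 3.5000)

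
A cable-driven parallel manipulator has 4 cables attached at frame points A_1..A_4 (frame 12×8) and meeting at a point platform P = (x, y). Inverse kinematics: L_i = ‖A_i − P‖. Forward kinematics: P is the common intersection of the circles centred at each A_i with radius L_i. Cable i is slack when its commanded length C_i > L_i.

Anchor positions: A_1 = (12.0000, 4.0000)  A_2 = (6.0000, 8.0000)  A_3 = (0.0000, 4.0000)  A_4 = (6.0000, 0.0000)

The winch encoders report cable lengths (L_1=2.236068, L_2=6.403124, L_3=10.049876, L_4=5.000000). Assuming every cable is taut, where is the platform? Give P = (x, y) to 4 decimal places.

circle eqns → linear via eq_j − eq_1; set q_j = A_j·A_j − L_j²
q_1 = 144.0000+16.0000−5.0000 = 155.0000
12.0000·x − 8.0000·y = q_1−q_2 = 96.0000
24.0000·x + 0.0000·y = q_1−q_3 = 240.0000
12.0000·x + 8.0000·y = q_1−q_4 = 144.0000
solve first two rows → x=10.0000, y=3.0000
check cable 4: ‖A_4−P‖² = 25.0000 ≈ L_4² = 25.0000 ✓

(10.0000, 3.0000)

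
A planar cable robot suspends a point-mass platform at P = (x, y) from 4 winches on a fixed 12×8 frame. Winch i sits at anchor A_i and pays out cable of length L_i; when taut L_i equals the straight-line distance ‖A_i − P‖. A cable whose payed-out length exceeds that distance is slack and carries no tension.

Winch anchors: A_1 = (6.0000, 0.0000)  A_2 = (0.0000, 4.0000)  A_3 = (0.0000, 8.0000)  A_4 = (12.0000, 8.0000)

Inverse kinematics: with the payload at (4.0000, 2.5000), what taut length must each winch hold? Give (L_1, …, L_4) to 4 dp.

(3.2016, 4.2720, 6.8007, 9.7082)

L_1: Δ = A_1−P = (2.0000, -2.5000) → ‖Δ‖ = √10.2500 = 3.2016
L_2: Δ = A_2−P = (-4.0000, 1.5000) → ‖Δ‖ = √18.2500 = 4.2720
L_3: Δ = A_3−P = (-4.0000, 5.5000) → ‖Δ‖ = √46.2500 = 6.8007
L_4: Δ = A_4−P = (8.0000, 5.5000) → ‖Δ‖ = √94.2500 = 9.7082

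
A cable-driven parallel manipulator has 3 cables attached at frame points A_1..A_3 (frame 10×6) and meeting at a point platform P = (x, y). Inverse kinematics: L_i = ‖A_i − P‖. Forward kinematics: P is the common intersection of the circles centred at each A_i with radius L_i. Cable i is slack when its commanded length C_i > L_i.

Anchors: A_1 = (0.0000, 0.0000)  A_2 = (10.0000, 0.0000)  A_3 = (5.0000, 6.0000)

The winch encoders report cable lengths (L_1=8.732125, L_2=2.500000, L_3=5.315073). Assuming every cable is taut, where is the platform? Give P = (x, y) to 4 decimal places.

(8.5000, 2.0000)

each cable: (A_i−P)·(A_i−P) = L_i²; let q_i = ‖A_i‖²−L_i²
q_1 = 0.0000+0.0000−76.2500 = -76.2500
row 1: -20.0000x + 0.0000y = -170.0000  (q_2=93.7500)
row 2: -10.0000x − 12.0000y = -109.0000  (q_3=32.7500)
Cramer on rows 1–2 → x = 8.5000, y = 2.0000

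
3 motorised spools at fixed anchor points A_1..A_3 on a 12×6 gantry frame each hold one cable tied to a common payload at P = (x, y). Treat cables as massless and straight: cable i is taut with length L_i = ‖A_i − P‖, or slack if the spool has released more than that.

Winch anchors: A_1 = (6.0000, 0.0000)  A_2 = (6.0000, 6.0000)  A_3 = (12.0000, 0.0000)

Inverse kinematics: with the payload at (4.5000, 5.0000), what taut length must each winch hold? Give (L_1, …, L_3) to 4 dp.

(5.2202, 1.8028, 9.0139)

cable 1: Δx=1.5000, Δy=-5.0000; L_1 = √(Δx²+Δy²) = 5.2202
cable 2: Δx=1.5000, Δy=1.0000; L_2 = √(Δx²+Δy²) = 1.8028
cable 3: Δx=7.5000, Δy=-5.0000; L_3 = √(Δx²+Δy²) = 9.0139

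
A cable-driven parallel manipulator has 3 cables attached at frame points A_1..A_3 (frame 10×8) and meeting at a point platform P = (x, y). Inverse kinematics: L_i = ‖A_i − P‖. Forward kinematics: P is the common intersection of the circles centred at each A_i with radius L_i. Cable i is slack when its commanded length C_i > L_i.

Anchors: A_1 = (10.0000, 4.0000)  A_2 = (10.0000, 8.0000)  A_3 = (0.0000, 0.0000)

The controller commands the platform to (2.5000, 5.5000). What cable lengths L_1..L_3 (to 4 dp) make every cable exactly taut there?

L_1 = √((10.0000−2.5000)² + (4.0000−5.5000)²) = 7.6485
L_2 = √((10.0000−2.5000)² + (8.0000−5.5000)²) = 7.9057
L_3 = √((0.0000−2.5000)² + (0.0000−5.5000)²) = 6.0415

(7.6485, 7.9057, 6.0415)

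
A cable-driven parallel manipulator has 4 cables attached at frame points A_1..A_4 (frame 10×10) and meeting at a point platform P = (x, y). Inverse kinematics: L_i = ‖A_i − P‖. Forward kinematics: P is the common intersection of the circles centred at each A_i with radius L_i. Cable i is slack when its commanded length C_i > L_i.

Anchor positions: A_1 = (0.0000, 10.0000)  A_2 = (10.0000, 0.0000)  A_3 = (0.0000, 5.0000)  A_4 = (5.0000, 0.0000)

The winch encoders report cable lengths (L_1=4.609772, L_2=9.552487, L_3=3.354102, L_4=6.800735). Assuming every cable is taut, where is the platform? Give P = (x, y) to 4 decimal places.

each cable: (A_i−P)·(A_i−P) = L_i²; let c_i = ‖A_i‖²−L_i²
c_1 = 0.0000+100.0000−21.2500 = 78.7500
row 1: -20.0000x + 20.0000y = 70.0000  (c_2=8.7500)
row 2: 0.0000x + 10.0000y = 65.0000  (c_3=13.7500)
row 3: -10.0000x + 20.0000y = 100.0000  (c_4=-21.2500)
Cramer on rows 1–2 → x = 3.0000, y = 6.5000
check cable 4: ‖A_4−P‖² = 46.2500 ≈ L_4² = 46.2500 ✓

(3.0000, 6.5000)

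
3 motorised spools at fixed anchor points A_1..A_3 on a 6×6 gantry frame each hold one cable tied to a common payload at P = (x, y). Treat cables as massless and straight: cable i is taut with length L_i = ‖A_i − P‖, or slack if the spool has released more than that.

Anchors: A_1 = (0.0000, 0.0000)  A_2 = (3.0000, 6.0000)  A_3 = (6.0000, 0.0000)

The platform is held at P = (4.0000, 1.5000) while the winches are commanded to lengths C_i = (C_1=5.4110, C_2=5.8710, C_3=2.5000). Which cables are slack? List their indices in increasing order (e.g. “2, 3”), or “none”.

1, 2

cable 1: √((-4.0000)²+(-1.5000)²)=4.2720, C_1=5.4110: slack
cable 2: √((-1.0000)²+(4.5000)²)=4.6098, C_2=5.8710: slack
cable 3: √((2.0000)²+(-1.5000)²)=2.5000, C_3=2.5000: taut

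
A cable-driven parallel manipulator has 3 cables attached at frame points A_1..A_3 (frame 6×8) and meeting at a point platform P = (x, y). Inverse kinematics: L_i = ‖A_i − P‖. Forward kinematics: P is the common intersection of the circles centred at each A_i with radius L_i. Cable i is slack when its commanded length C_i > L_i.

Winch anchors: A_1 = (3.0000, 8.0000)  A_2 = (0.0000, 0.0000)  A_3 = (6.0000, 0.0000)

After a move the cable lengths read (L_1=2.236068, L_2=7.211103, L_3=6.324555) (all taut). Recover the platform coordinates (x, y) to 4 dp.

(4.0000, 6.0000)

each cable: (A_i−P)·(A_i−P) = L_i²; let c_i = ‖A_i‖²−L_i²
c_1 = 9.0000+64.0000−5.0000 = 68.0000
row 1: 6.0000x + 16.0000y = 120.0000  (c_2=-52.0000)
row 2: -6.0000x + 16.0000y = 72.0000  (c_3=-4.0000)
Cramer on rows 1–2 → x = 4.0000, y = 6.0000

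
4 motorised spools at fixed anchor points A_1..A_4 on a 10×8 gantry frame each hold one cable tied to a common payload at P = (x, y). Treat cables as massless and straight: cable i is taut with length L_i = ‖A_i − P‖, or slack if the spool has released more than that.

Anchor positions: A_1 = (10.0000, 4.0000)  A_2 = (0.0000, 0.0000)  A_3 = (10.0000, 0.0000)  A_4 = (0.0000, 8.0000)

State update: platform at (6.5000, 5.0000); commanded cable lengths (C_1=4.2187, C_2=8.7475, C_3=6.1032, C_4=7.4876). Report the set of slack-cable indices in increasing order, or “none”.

1, 2, 4

cable 1: L_1 = ‖A_1−P‖ = 3.6401;  C_1 = 4.2187 → slack
cable 2: L_2 = ‖A_2−P‖ = 8.2006;  C_2 = 8.7475 → slack
cable 3: L_3 = ‖A_3−P‖ = 6.1033;  C_3 = 6.1032 → taut
cable 4: L_4 = ‖A_4−P‖ = 7.1589;  C_4 = 7.4876 → slack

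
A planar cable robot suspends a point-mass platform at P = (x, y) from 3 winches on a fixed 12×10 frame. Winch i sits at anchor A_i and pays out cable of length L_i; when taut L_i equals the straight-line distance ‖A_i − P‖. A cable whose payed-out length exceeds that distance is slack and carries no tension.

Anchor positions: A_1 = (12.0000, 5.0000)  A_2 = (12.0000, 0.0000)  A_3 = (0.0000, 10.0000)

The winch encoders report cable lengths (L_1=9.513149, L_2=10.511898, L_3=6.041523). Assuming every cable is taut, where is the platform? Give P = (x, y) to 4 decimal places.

circle eqns → linear via eq_j − eq_1; set q_j = A_j·A_j − L_j²
q_1 = 144.0000+25.0000−90.5000 = 78.5000
0.0000·x + 10.0000·y = q_1−q_2 = 45.0000
24.0000·x − 10.0000·y = q_1−q_3 = 15.0000
solve first two rows → x=2.5000, y=4.5000

(2.5000, 4.5000)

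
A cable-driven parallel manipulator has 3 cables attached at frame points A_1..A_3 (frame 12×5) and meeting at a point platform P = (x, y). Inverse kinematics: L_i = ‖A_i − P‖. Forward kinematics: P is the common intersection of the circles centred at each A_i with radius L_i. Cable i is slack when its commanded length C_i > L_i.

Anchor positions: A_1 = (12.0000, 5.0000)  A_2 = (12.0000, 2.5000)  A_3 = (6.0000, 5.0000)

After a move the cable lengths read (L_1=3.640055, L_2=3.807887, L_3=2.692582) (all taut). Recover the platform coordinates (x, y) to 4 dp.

expand ‖A_i−P‖²=L_i² and subtract eq 1 (q_i ≔ ‖A_i‖²−L_i²)
q_1 = 144.0000+25.0000−13.2500 = 155.7500
eq1−eq2 → [0.0000  5.0000]·P = 20.0000
eq1−eq3 → [12.0000  0.0000]·P = 102.0000
2×2 solve → P = (8.5000, 4.0000)

(8.5000, 4.0000)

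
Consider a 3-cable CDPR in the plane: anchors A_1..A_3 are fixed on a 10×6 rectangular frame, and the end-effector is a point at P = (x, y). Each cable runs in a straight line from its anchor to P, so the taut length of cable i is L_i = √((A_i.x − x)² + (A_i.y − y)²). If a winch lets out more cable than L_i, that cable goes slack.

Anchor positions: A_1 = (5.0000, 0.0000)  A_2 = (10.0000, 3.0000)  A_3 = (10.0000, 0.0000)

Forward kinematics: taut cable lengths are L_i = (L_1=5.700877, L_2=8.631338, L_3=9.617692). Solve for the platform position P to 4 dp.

expand ‖A_i−P‖²=L_i² and subtract eq 1 (c_i ≔ ‖A_i‖²−L_i²)
c_1 = 25.0000+0.0000−32.5000 = -7.5000
eq1−eq2 → [-10.0000  -6.0000]·P = -42.0000
eq1−eq3 → [-10.0000  0.0000]·P = -15.0000
2×2 solve → P = (1.5000, 4.5000)

(1.5000, 4.5000)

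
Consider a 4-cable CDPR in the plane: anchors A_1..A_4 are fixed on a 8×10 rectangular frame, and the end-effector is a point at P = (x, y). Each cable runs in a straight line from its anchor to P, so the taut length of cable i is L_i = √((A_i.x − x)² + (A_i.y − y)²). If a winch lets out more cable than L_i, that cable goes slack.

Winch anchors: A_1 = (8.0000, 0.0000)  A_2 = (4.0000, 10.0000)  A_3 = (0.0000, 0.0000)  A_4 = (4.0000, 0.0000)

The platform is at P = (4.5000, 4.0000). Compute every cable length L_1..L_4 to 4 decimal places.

L_1 = √((8.0000−4.5000)² + (0.0000−4.0000)²) = 5.3151
L_2 = √((4.0000−4.5000)² + (10.0000−4.0000)²) = 6.0208
L_3 = √((0.0000−4.5000)² + (0.0000−4.0000)²) = 6.0208
L_4 = √((4.0000−4.5000)² + (0.0000−4.0000)²) = 4.0311

(5.3151, 6.0208, 6.0208, 4.0311)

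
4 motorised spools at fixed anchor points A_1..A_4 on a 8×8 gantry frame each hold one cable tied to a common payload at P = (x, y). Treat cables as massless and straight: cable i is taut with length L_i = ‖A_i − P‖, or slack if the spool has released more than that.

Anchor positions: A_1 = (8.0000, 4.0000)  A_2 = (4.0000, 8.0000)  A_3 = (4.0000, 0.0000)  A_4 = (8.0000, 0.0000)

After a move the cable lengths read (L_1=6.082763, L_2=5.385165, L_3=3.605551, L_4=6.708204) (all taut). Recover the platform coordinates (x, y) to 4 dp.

circle eqns → linear via eq_j − eq_1; set c_j = A_j·A_j − L_j²
c_1 = 64.0000+16.0000−37.0000 = 43.0000
8.0000·x − 8.0000·y = c_1−c_2 = -8.0000
8.0000·x + 8.0000·y = c_1−c_3 = 40.0000
0.0000·x + 8.0000·y = c_1−c_4 = 24.0000
solve first two rows → x=2.0000, y=3.0000
check cable 4: ‖A_4−P‖² = 45.0000 ≈ L_4² = 45.0000 ✓

(2.0000, 3.0000)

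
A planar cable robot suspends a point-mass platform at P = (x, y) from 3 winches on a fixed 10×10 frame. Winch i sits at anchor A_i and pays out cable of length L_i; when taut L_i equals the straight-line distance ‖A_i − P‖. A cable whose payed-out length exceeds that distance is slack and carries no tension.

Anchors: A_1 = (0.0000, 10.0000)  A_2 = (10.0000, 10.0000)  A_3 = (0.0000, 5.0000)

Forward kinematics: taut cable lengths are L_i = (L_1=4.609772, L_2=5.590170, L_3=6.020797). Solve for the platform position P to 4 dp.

(4.5000, 9.0000)

circle eqns → linear via eq_j − eq_1; set k_j = A_j·A_j − L_j²
k_1 = 0.0000+100.0000−21.2500 = 78.7500
-20.0000·x + 0.0000·y = k_1−k_2 = -90.0000
0.0000·x + 10.0000·y = k_1−k_3 = 90.0000
solve first two rows → x=4.5000, y=9.0000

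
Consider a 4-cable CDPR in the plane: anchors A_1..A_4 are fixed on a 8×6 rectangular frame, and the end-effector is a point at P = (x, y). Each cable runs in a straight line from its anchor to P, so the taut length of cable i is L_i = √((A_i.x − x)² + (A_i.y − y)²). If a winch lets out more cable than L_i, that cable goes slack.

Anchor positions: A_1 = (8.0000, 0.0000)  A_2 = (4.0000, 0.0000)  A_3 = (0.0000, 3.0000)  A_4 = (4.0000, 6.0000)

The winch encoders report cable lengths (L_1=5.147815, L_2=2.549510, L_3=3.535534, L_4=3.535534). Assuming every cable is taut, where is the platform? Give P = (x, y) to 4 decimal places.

each cable: (A_i−P)·(A_i−P) = L_i²; let q_i = ‖A_i‖²−L_i²
q_1 = 64.0000+0.0000−26.5000 = 37.5000
row 1: 8.0000x + 0.0000y = 28.0000  (q_2=9.5000)
row 2: 16.0000x − 6.0000y = 41.0000  (q_3=-3.5000)
row 3: 8.0000x − 12.0000y = -2.0000  (q_4=39.5000)
Cramer on rows 1–2 → x = 3.5000, y = 2.5000
check cable 4: ‖A_4−P‖² = 12.5000 ≈ L_4² = 12.5000 ✓

(3.5000, 2.5000)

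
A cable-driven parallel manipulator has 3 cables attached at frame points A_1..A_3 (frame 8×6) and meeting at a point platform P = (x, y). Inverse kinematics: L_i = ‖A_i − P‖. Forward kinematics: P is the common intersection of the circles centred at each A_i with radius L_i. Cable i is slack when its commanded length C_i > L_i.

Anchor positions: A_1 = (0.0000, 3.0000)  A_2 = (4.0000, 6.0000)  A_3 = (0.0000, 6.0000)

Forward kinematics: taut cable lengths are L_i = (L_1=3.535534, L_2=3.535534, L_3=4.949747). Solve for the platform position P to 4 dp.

(3.5000, 2.5000)

circle eqns → linear via eq_j − eq_1; set k_j = A_j·A_j − L_j²
k_1 = 0.0000+9.0000−12.5000 = -3.5000
-8.0000·x − 6.0000·y = k_1−k_2 = -43.0000
0.0000·x − 6.0000·y = k_1−k_3 = -15.0000
solve first two rows → x=3.5000, y=2.5000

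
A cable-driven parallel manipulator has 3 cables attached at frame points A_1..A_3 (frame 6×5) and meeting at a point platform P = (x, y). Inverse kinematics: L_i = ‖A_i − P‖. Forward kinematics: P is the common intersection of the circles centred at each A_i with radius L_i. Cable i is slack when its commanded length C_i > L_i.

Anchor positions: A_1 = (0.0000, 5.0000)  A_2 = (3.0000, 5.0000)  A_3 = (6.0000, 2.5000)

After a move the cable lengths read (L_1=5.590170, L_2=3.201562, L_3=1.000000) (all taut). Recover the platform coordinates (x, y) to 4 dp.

(5.0000, 2.5000)

each cable: (A_i−P)·(A_i−P) = L_i²; let c_i = ‖A_i‖²−L_i²
c_1 = 0.0000+25.0000−31.2500 = -6.2500
row 1: -6.0000x + 0.0000y = -30.0000  (c_2=23.7500)
row 2: -12.0000x + 5.0000y = -47.5000  (c_3=41.2500)
Cramer on rows 1–2 → x = 5.0000, y = 2.5000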